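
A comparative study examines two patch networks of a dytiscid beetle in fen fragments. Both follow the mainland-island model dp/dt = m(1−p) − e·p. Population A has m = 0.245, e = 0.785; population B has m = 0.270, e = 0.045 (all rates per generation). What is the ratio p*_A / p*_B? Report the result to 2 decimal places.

A: p*_A = m/(m+e) = 0.245/1.0300 = 0.2379.
B: p*_B = 0.270/0.3150 = 0.8571.
p*_A / p*_B = 0.2379/0.8571 = 0.2775.

0.28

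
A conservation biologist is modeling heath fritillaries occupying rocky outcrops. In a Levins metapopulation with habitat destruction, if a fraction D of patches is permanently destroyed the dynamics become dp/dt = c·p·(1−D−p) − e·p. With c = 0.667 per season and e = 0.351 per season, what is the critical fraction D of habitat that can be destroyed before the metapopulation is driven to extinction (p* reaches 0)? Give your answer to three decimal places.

0.474

The nontrivial equilibrium is p* = (1−D) − e/c; extinction occurs when this hits zero.
So D_crit = 1 − e/c = 1 − 0.351/0.667 = 1 − 0.5262 = 0.4738.
This equals the undisturbed p*, a classic result of Lande's extension.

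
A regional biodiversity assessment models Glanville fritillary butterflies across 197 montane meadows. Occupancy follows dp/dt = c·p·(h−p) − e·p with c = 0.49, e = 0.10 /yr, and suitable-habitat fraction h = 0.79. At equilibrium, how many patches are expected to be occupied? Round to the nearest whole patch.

p* = h − e/c = 0.79 − 0.2041 = 0.5859.
Expected occupied patches = N × p* = 197 × 0.5859 = 115.43 ≈ 115.

115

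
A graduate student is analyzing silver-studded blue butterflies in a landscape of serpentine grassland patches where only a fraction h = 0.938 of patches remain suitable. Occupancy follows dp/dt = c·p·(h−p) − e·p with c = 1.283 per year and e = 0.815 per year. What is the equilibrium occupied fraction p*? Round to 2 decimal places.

0.30

Setting dp/dt = 0 and dividing by p* gives c·(h−p*) = e.
So p* = h − e/c = 0.938 − 0.815/1.283 = 0.938 − 0.6352 = 0.3028.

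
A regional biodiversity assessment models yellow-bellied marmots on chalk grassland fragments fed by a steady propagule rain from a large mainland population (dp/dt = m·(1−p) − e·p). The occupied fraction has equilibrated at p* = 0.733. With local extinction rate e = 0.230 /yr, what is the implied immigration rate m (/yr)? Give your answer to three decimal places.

At equilibrium m(1−p*) = e·p*, so m = e·p*/(1−p*).
m = 0.230 × 0.733 / 0.2670 = 0.1686/0.2670 = 0.6314.

0.631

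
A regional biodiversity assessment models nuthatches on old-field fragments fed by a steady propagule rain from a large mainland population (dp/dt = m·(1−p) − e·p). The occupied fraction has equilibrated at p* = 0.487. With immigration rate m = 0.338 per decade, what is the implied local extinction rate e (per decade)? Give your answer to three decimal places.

At equilibrium m(1−p*) = e·p*, so e = m(1−p*)/p*.
e = 0.338 × 0.5130 / 0.487 = 0.3560.

0.356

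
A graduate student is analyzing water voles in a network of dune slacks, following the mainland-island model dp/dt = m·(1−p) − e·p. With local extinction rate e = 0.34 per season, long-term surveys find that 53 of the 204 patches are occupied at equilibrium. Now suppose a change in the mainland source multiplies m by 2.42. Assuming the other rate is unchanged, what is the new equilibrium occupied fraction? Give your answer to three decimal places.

0.459

Observed p* = 53/204 = 0.25980.
Balance m(1−p*) = e·p* gives m = e·p*/(1−p*) = 0.34×0.25980/0.74020 = 0.11934.
New p* = m/(m+e) = 0.28880/(0.28880+0.34000) = 0.45929.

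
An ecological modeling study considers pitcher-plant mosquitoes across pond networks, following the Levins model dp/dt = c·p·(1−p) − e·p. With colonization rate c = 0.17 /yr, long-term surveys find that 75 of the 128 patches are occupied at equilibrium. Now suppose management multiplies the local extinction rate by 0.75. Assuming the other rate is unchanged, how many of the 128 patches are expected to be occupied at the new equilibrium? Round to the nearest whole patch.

88

Observed p* = 75/128 = 0.58594.
Balance c(1−p*) = e gives e = 0.17×(1 − 0.58594) = 0.07039.
New p* = 1 − e/c = 1 − 0.05279/0.17000 = 0.68947.
Expected occupied = 128 × 0.68947 = 88.25 ≈ 88.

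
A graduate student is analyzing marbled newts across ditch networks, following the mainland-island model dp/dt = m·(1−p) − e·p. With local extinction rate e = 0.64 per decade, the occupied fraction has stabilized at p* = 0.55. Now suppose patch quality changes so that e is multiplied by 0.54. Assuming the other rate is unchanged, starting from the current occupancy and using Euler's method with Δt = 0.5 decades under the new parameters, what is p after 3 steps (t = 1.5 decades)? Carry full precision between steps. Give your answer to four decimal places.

Balance m(1−p*) = e·p* gives m = e·p*/(1−p*) = 0.64×0.55000/0.45000 = 0.78222.
Starting from p₀ = 0.55000; update p ← p + (dp/dt)·Δt with the new parameters.
p: 0.55000 → 0.63096  (Δp = +0.08096)
p: 0.63096 → 0.66627  (Δp = +0.03531)
p: 0.66627 → 0.68166  (Δp = +0.01540)

0.6817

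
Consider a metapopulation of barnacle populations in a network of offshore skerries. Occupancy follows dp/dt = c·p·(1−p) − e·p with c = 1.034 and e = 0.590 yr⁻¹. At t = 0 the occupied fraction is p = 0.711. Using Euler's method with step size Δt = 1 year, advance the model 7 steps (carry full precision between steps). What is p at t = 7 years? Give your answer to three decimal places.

0.431

Update rule: p ← p + [c·p·(1−p) − e·p]·Δt with Δt = 1.
step 1: Δp = -0.20702, p = 0.50398
step 2: Δp = -0.03886, p = 0.46511
step 3: Δp = -0.01718, p = 0.44794
step 4: Δp = -0.00859, p = 0.43935
step 5: Δp = -0.00452, p = 0.43483
step 6: Δp = -0.00244, p = 0.43239
step 7: Δp = -0.00134, p = 0.43105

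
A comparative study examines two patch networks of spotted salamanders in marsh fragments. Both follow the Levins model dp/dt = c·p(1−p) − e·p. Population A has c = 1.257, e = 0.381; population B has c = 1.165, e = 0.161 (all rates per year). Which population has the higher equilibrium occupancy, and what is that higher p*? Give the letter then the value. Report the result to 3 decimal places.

B, 0.862

A: p*_A = 1 − 0.381/1.257 = 0.6969.
B: p*_B = 1 − 0.161/1.165 = 0.8618.
B is higher at 0.8618.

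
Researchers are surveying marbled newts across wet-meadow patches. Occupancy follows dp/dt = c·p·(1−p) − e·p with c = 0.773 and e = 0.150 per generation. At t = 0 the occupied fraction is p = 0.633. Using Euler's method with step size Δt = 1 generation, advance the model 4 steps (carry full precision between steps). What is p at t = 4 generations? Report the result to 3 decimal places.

Update rule: p ← p + [c·p·(1−p) − e·p]·Δt with Δt = 1.
  1  |  dp/dt·Δt = +0.084626  |  p_1 = 0.717626
  2  |  dp/dt·Δt = +0.048996  |  p_2 = 0.766622
  3  |  dp/dt·Δt = +0.023306  |  p_3 = 0.789928
  4  |  dp/dt·Δt = +0.009784  |  p_4 = 0.799712

0.800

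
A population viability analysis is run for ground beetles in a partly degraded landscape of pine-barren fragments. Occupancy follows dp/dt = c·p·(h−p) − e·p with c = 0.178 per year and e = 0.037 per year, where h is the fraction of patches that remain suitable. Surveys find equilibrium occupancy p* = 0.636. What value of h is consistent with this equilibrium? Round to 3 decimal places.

0.844

At equilibrium c(h−p*) = e, so h = p* + e/c.
h = 0.636 + 0.037/0.178 = 0.636 + 0.2079 = 0.8439.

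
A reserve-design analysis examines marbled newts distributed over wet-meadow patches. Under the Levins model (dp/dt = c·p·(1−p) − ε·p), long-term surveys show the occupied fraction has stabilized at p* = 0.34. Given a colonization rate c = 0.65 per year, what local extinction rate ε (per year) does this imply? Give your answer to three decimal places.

0.429

At equilibrium c(1−p*) = ε.
ε = 0.65 × (1 − 0.34) = 0.65 × 0.6600 = 0.4290.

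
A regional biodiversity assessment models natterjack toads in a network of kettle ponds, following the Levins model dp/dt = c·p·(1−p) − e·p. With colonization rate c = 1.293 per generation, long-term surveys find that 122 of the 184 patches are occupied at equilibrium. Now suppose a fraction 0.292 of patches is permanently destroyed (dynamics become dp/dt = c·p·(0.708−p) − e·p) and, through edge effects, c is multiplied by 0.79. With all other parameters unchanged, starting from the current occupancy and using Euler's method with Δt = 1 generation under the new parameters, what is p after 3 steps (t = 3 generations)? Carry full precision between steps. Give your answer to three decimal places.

0.328

Observed p* = 122/184 = 0.66304.
Balance c(1−p*) = e gives e = 1.293×(1 − 0.66304) = 0.43568.
Starting from p₀ = 0.66304; update p ← p + (dp/dt)·Δt with the new parameters.
  1  |  dp/dt·Δt = -0.258430  |  p_1 = 0.404614
  2  |  dp/dt·Δt = -0.050894  |  p_2 = 0.353719
  3  |  dp/dt·Δt = -0.026104  |  p_3 = 0.327616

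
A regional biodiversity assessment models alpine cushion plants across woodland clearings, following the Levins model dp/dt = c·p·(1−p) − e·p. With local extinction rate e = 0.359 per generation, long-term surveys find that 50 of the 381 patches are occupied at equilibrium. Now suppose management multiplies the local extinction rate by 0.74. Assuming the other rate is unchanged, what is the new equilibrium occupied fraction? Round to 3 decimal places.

Observed p* = 50/381 = 0.13123.
Balance c(1−p*) = e gives c = e/(1 − 0.13123) = 0.359/0.86877 = 0.41323.
New p* = 1 − e/c = 1 − 0.26566/0.41323 = 0.35711.

0.357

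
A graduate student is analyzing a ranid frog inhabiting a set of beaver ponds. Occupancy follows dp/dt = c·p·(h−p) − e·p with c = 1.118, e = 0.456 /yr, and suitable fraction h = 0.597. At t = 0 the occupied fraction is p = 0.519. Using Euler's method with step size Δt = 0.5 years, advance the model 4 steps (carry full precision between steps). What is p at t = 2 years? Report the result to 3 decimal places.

Update rule: p ← p + [c·p·(h−p) − e·p]·Δt with Δt = 0.5.
  1  |  dp/dt·Δt = -0.095703  |  p_1 = 0.423297
  2  |  dp/dt·Δt = -0.055410  |  p_2 = 0.367888
  3  |  dp/dt·Δt = -0.036762  |  p_3 = 0.331126
  4  |  dp/dt·Δt = -0.026284  |  p_4 = 0.304842

0.305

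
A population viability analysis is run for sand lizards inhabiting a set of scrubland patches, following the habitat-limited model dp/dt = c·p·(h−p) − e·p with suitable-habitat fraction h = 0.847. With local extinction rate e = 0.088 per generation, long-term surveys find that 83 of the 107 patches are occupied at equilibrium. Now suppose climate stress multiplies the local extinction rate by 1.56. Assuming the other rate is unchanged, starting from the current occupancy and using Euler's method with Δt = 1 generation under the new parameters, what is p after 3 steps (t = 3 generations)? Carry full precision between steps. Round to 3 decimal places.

0.736

Observed p* = 83/107 = 0.77570.
Balance c(h−p*) = e gives c = e/(0.847 − 0.77570) = 0.088/0.07130 = 1.23424.
Starting from p₀ = 0.77570; update p ← p + (dp/dt)·Δt with the new parameters.
p: 0.77570 → 0.73747  (Δp = -0.03823)
p: 0.73747 → 0.73593  (Δp = -0.00155)
p: 0.73593 → 0.73579  (Δp = -0.00014)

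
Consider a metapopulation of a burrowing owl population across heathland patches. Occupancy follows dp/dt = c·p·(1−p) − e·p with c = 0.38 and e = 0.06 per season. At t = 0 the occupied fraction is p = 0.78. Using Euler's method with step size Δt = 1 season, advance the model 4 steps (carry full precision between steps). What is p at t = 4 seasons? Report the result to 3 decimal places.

0.828

Update rule: p ← p + [c·p·(1−p) − e·p]·Δt with Δt = 1.
step 1: Δp = +0.01841, p = 0.79841
step 2: Δp = +0.01326, p = 0.81167
step 3: Δp = +0.00939, p = 0.82105
step 4: Δp = +0.00657, p = 0.82762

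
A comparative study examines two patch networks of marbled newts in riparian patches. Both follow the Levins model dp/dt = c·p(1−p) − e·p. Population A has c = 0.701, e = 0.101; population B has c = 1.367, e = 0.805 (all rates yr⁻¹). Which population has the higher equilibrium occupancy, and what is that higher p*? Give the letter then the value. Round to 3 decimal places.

A, 0.856

A: p*_A = 1 − 0.101/0.701 = 0.8559.
B: p*_B = 1 − 0.805/1.367 = 0.4111.
A is higher at 0.8559.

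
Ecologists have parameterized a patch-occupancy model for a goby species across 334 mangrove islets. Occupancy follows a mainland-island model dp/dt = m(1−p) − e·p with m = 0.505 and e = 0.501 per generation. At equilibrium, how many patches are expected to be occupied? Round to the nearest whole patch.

168

p* = m/(m+e) = 0.505/1.0060 = 0.5020.
Expected occupied patches = N × p* = 334 × 0.5020 = 167.66 ≈ 168.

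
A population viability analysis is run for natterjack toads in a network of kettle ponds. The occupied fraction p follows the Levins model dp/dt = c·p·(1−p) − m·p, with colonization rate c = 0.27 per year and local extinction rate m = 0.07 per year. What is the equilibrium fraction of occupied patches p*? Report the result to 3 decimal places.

At equilibrium, colonization balances extinction: c·p*·(1−p*) = m·p*.
So p* = 1 − m/c = 1 − 0.07/0.27 = 1 − 0.2593 = 0.7407.

0.741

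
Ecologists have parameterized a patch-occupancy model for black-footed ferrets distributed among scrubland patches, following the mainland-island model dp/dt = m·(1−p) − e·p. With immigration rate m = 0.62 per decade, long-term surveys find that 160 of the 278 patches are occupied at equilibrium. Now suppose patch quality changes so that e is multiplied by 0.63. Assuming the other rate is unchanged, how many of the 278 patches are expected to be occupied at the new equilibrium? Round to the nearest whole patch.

Observed p* = 160/278 = 0.57554.
Balance m(1−p*) = e·p* gives e = m(1−p*)/p* = 0.62×0.42446/0.57554 = 0.45725.
New p* = m/(m+e) = 0.62000/(0.62000+0.28807) = 0.68277.
Expected occupied = 278 × 0.68277 = 189.81 ≈ 190.

190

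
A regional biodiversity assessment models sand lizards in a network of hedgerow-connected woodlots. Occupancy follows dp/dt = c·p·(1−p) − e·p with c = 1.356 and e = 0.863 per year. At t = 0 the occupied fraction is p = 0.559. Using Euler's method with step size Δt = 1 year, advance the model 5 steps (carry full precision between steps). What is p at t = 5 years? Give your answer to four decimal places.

Update rule: p ← p + [c·p·(1−p) − e·p]·Δt with Δt = 1.
p: 0.55900 → 0.41086  (Δp = -0.14814)
p: 0.41086 → 0.38451  (Δp = -0.02635)
p: 0.38451 → 0.37359  (Δp = -0.01092)
p: 0.37359 → 0.36852  (Δp = -0.00508)
p: 0.36852 → 0.36604  (Δp = -0.00247)

0.3660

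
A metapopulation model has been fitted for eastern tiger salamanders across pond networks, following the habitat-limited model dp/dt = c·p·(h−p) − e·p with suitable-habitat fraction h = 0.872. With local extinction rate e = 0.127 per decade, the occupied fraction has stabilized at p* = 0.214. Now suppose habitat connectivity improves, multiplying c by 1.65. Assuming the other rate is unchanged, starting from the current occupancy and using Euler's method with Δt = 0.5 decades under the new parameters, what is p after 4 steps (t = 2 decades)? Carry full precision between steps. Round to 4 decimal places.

0.2495

Balance c(h−p*) = e gives c = e/(0.872 − 0.21400) = 0.127/0.65800 = 0.19301.
Starting from p₀ = 0.21400; update p ← p + (dp/dt)·Δt with the new parameters.
  1  |  dp/dt·Δt = +0.008833  |  p_1 = 0.222833
  2  |  dp/dt·Δt = +0.008884  |  p_2 = 0.231717
  3  |  dp/dt·Δt = +0.008910  |  p_3 = 0.240627
  4  |  dp/dt·Δt = +0.008912  |  p_4 = 0.249539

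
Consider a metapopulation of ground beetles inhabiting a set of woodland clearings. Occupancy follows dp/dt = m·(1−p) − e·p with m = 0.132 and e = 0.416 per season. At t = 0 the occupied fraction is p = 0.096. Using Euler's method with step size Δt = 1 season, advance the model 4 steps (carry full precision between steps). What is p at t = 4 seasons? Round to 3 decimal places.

Update rule: p ← p + [m·(1−p) − e·p]·Δt with Δt = 1.
p: 0.09600 → 0.17539  (Δp = +0.07939)
p: 0.17539 → 0.21128  (Δp = +0.03589)
p: 0.21128 → 0.22750  (Δp = +0.01622)
p: 0.22750 → 0.23483  (Δp = +0.00733)

0.235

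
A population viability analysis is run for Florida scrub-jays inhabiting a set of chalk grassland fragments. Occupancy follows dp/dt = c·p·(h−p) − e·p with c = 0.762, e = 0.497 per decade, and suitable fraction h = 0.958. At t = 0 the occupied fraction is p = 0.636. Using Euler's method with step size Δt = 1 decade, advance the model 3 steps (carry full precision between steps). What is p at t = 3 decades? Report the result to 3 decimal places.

0.380

Update rule: p ← p + [c·p·(h−p) − e·p]·Δt with Δt = 1.
  1  |  dp/dt·Δt = -0.160040  |  p_1 = 0.475960
  2  |  dp/dt·Δt = -0.061725  |  p_2 = 0.414235
  3  |  dp/dt·Δt = -0.034237  |  p_3 = 0.379998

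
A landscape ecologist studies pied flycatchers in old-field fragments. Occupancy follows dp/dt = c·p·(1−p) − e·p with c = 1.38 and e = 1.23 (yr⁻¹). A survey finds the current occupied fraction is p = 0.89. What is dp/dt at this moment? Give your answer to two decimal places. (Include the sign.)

Colonization term: c·p·(1−p) = 1.38×0.89×0.1100 = 0.13510.
Extinction term: e·p = 1.09470.
dp/dt = 0.13510 − 1.09470 = -0.95960.

-0.96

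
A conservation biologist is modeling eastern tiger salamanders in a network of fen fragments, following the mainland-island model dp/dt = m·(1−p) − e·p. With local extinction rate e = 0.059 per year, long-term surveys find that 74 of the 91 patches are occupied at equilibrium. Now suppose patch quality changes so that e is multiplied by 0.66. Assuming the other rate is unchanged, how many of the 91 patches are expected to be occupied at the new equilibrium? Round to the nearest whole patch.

Observed p* = 74/91 = 0.81319.
Balance m(1−p*) = e·p* gives m = e·p*/(1−p*) = 0.059×0.81319/0.18681 = 0.25683.
New p* = m/(m+e) = 0.25683/(0.25683+0.03894) = 0.86834.
Expected occupied = 91 × 0.86834 = 79.02 ≈ 79.

79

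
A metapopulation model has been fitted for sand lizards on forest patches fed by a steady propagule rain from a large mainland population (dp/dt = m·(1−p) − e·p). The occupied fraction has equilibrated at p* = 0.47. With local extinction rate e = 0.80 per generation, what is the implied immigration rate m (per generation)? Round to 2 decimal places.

At equilibrium m(1−p*) = e·p*, so m = e·p*/(1−p*).
m = 0.80 × 0.47 / 0.5300 = 0.3760/0.5300 = 0.7094.

0.71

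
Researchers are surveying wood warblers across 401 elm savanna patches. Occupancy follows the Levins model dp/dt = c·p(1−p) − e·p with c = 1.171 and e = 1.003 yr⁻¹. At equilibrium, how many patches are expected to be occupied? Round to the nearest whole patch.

p* = 1 − e/c = 1 − 1.003/1.171 = 0.1435.
Expected occupied patches = N × p* = 401 × 0.1435 = 57.53 ≈ 58.

58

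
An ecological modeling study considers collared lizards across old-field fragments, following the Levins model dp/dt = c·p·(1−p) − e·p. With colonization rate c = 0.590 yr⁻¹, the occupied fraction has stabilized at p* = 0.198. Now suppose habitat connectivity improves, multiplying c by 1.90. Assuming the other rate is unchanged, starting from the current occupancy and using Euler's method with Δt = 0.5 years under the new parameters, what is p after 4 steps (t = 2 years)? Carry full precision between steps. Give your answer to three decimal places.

0.378

Balance c(1−p*) = e gives e = 0.590×(1 − 0.19800) = 0.47318.
Starting from p₀ = 0.19800; update p ← p + (dp/dt)·Δt with the new parameters.
p: 0.19800 → 0.24016  (Δp = +0.04216)
p: 0.24016 → 0.28562  (Δp = +0.04546)
p: 0.28562 → 0.33241  (Δp = +0.04679)
p: 0.33241 → 0.37815  (Δp = +0.04574)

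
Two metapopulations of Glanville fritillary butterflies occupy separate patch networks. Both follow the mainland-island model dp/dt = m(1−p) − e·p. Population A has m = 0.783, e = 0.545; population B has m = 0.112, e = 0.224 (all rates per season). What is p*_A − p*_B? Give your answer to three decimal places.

0.256

A: p*_A = m/(m+e) = 0.783/1.3280 = 0.5896.
B: p*_B = 0.112/0.3360 = 0.3333.
p*_A − p*_B = 0.5896 − 0.3333 = 0.2563.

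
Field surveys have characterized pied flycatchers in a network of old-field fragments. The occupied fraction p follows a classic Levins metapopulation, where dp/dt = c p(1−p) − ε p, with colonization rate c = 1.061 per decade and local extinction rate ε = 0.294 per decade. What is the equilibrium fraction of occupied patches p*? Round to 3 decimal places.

At equilibrium, colonization balances extinction: c·p*·(1−p*) = ε·p*.
So p* = 1 − ε/c = 1 − 0.294/1.061 = 1 − 0.2771 = 0.7229.

0.723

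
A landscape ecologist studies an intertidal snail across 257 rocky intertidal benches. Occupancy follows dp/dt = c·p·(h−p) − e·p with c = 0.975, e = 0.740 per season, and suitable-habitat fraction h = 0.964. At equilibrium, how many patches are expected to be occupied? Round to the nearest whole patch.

53

p* = h − e/c = 0.964 − 0.7590 = 0.2050.
Expected occupied patches = N × p* = 257 × 0.2050 = 52.69 ≈ 53.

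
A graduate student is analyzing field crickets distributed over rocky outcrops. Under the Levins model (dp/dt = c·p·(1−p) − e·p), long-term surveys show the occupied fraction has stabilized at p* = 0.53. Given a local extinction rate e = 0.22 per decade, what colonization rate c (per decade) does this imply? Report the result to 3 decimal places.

At equilibrium c(1−p*) = e, so c = e/(1−p*).
c = 0.22/(1 − 0.53) = 0.22/0.4700 = 0.4681.

0.468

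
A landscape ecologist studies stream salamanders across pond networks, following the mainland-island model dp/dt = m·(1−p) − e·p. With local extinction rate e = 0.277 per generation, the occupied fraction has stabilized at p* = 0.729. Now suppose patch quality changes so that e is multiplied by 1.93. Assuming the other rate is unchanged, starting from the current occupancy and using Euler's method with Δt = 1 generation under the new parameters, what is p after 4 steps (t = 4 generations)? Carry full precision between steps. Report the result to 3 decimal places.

Balance m(1−p*) = e·p* gives m = e·p*/(1−p*) = 0.277×0.72900/0.27100 = 0.74514.
Starting from p₀ = 0.72900; update p ← p + (dp/dt)·Δt with the new parameters.
p: 0.72900 → 0.54120  (Δp = -0.18780)
p: 0.54120 → 0.59374  (Δp = +0.05254)
p: 0.59374 → 0.57904  (Δp = -0.01470)
p: 0.57904 → 0.58315  (Δp = +0.00411)

0.583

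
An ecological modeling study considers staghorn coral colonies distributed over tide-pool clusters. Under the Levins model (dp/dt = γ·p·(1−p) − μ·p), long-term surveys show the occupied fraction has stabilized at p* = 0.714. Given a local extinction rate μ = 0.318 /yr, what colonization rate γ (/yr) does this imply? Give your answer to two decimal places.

At equilibrium γ(1−p*) = μ, so γ = μ/(1−p*).
γ = 0.318/(1 − 0.714) = 0.318/0.2860 = 1.1119.

1.11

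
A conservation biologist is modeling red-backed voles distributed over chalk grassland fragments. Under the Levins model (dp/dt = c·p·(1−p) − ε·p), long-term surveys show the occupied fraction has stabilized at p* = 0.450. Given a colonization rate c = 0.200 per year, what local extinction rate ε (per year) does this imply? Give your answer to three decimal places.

0.110

At equilibrium c(1−p*) = ε.
ε = 0.200 × (1 − 0.450) = 0.200 × 0.5500 = 0.1100.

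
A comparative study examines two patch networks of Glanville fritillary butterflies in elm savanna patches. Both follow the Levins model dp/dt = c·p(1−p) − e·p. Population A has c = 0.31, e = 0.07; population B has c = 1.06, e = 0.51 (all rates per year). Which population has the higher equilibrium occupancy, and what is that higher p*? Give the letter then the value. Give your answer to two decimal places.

A, 0.77

A: p*_A = 1 − 0.07/0.31 = 0.7742.
B: p*_B = 1 − 0.51/1.06 = 0.5189.
A is higher at 0.7742.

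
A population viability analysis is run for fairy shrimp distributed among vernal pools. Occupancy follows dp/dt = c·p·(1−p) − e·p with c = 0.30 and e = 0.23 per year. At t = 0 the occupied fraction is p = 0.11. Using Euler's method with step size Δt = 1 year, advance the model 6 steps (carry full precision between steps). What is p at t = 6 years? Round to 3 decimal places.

Update rule: p ← p + [c·p·(1−p) − e·p]·Δt with Δt = 1.
  1  |  dp/dt·Δt = +0.004070  |  p_1 = 0.114070
  2  |  dp/dt·Δt = +0.004081  |  p_2 = 0.118151
  3  |  dp/dt·Δt = +0.004083  |  p_3 = 0.122234
  4  |  dp/dt·Δt = +0.004074  |  p_4 = 0.126308
  5  |  dp/dt·Δt = +0.004055  |  p_5 = 0.130363
  6  |  dp/dt·Δt = +0.004027  |  p_6 = 0.134391

0.134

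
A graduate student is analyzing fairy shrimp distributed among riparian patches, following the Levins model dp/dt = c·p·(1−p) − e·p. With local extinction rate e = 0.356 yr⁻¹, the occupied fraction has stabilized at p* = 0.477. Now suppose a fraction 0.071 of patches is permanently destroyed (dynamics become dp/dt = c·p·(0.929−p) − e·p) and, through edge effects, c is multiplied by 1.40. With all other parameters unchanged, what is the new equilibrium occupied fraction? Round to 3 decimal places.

Balance c(1−p*) = e gives c = e/(1 − 0.47700) = 0.356/0.52300 = 0.68069.
New p* = 0.929 − e/c = 0.929 − 0.35600/0.95297 = 0.55543.

0.555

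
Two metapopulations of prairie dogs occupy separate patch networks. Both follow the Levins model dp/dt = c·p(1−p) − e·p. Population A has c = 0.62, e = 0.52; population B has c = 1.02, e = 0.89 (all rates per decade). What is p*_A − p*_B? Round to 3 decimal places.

A: p*_A = 1 − 0.52/0.62 = 0.1613.
B: p*_B = 1 − 0.89/1.02 = 0.1275.
p*_A − p*_B = 0.1613 − 0.1275 = 0.0338.

0.034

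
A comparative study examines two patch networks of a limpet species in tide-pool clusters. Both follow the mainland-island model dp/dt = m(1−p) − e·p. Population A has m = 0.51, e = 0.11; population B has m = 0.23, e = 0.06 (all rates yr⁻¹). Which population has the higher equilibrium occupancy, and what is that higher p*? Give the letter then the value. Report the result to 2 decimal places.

A: p*_A = m/(m+e) = 0.51/0.6200 = 0.8226.
B: p*_B = 0.23/0.2900 = 0.7931.
A is higher at 0.8226.

A, 0.82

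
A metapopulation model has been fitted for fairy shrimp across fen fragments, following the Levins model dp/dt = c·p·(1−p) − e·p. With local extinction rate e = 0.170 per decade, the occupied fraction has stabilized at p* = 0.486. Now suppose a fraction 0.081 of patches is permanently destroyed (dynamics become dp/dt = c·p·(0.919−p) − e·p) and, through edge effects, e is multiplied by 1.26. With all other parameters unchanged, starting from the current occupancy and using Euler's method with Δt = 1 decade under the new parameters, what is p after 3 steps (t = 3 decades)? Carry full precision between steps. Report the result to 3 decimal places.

0.403

Balance c(1−p*) = e gives c = e/(1 − 0.48600) = 0.170/0.51400 = 0.33074.
Starting from p₀ = 0.48600; update p ← p + (dp/dt)·Δt with the new parameters.
t = 1: p = 0.48600 + (-0.03450) = 0.45150
t = 2: p = 0.45150 + (-0.02690) = 0.42460
t = 3: p = 0.42460 + (-0.02152) = 0.40308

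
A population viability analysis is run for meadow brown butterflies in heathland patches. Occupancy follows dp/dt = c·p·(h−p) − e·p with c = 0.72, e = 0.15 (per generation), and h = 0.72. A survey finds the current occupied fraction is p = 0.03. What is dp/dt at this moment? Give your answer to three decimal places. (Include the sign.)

0.010

Colonization term: c·p·(h−p) = 0.72×0.03×0.6900 = 0.01490.
Extinction term: e·p = 0.00450.
dp/dt = 0.01490 − 0.00450 = 0.01040.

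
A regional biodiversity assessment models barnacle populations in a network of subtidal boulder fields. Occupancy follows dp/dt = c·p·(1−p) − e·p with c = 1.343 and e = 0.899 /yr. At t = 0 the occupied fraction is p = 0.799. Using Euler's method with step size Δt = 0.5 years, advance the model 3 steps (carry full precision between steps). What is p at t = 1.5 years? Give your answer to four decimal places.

0.4247

Update rule: p ← p + [c·p·(1−p) − e·p]·Δt with Δt = 0.5.
step 1: Δp = -0.25131, p = 0.54769
step 2: Δp = -0.07984, p = 0.46785
step 3: Δp = -0.04312, p = 0.42473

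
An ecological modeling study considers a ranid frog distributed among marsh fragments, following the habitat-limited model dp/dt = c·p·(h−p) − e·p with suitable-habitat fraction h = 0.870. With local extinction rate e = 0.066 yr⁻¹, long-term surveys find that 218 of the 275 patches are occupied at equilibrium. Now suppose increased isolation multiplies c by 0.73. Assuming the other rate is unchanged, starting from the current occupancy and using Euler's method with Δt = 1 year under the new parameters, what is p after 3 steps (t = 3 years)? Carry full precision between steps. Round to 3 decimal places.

0.768

Observed p* = 218/275 = 0.79273.
Balance c(h−p*) = e gives c = e/(0.87 − 0.79273) = 0.066/0.07727 = 0.85412.
Starting from p₀ = 0.79273; update p ← p + (dp/dt)·Δt with the new parameters.
step 1: Δp = -0.01413, p = 0.77860
step 2: Δp = -0.00702, p = 0.77158
step 3: Δp = -0.00358, p = 0.76801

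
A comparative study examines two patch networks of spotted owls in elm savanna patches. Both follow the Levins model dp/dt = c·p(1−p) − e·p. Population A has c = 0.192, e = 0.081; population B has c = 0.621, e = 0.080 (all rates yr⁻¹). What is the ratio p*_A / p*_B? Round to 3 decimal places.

A: p*_A = 1 − 0.081/0.192 = 0.5781.
B: p*_B = 1 − 0.080/0.621 = 0.8712.
p*_A / p*_B = 0.5781/0.8712 = 0.6636.

0.664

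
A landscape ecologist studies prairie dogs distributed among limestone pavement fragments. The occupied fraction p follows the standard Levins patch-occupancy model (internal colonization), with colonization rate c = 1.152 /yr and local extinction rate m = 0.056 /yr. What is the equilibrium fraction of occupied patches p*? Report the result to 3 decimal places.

0.951

At equilibrium, colonization balances extinction: c·p*·(1−p*) = m·p*.
So p* = 1 − m/c = 1 − 0.056/1.152 = 1 − 0.0486 = 0.9514.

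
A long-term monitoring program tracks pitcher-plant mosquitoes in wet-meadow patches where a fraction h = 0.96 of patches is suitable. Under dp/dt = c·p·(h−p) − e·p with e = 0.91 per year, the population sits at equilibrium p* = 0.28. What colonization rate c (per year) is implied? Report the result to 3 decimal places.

1.338

At equilibrium c(h−p*) = e, so c = e/(h−p*).
c = 0.91/(0.96 − 0.28) = 0.91/0.6800 = 1.3382.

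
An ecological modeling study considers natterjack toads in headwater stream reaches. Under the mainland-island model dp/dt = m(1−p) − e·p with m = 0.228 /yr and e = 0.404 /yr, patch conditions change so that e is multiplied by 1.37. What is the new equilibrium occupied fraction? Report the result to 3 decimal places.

0.292

Before: p* = 0.228/(0.228+0.404) = 0.3608.
After: m = 0.228, e = 0.55348; p* = 0.228/0.7815 = 0.2918.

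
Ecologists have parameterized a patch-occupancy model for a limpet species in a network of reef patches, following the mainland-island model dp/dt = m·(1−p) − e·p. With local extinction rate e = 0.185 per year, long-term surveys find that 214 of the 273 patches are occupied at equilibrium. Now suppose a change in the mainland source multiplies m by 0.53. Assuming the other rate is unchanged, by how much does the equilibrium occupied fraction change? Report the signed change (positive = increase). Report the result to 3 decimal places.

Observed p* = 214/273 = 0.78388.
Balance m(1−p*) = e·p* gives m = e·p*/(1−p*) = 0.185×0.78388/0.21612 = 0.67101.
New p* = m/(m+e) = 0.35564/(0.35564+0.18500) = 0.65781.
Δp* = 0.65781 − 0.78388 = -0.12607.

-0.126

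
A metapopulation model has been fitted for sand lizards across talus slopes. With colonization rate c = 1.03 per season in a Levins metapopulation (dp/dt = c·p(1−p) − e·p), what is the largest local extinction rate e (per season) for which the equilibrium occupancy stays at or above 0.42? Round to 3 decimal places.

1 − e/c ≥ 0.42 ⇒ e ≤ c(1 − 0.42) = 1.03 × 0.5800.
e_max = 0.5974.

0.597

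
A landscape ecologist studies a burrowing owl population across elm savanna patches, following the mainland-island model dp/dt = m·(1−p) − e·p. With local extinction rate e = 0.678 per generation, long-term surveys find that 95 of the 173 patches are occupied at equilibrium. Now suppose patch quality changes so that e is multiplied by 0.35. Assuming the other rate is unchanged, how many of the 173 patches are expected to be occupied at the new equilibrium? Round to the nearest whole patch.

134

Observed p* = 95/173 = 0.54913.
Balance m(1−p*) = e·p* gives m = e·p*/(1−p*) = 0.678×0.54913/0.45087 = 0.82576.
New p* = m/(m+e) = 0.82576/(0.82576+0.23730) = 0.77678.
Expected occupied = 173 × 0.77678 = 134.38 ≈ 134.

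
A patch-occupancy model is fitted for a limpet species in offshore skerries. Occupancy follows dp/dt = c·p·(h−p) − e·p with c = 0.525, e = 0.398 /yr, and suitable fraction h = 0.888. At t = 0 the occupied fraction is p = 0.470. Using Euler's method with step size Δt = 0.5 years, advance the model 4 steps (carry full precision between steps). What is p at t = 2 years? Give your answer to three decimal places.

0.344

Update rule: p ← p + [c·p·(h−p) − e·p]·Δt with Δt = 0.5.
t = 0.5: p = 0.47000 + (-0.04196) = 0.42804
t = 1: p = 0.42804 + (-0.03350) = 0.39454
t = 1.5: p = 0.39454 + (-0.02741) = 0.36713
t = 2: p = 0.36713 + (-0.02286) = 0.34427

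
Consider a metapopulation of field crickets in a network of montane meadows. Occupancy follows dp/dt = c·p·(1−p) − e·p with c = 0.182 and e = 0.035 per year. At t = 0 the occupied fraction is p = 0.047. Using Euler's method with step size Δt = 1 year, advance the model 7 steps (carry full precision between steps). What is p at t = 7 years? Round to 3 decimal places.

0.113

Update rule: p ← p + [c·p·(1−p) − e·p]·Δt with Δt = 1.
step 1: Δp = +0.00651, p = 0.05351
step 2: Δp = +0.00734, p = 0.06085
step 3: Δp = +0.00827, p = 0.06912
step 4: Δp = +0.00929, p = 0.07841
step 5: Δp = +0.01041, p = 0.08882
step 6: Δp = +0.01162, p = 0.10044
step 7: Δp = +0.01293, p = 0.11337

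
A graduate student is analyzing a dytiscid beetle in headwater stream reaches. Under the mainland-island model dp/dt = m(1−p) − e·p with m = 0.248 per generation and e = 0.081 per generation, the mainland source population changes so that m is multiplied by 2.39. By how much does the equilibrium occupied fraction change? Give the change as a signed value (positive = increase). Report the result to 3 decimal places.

Before: p* = 0.248/(0.248+0.081) = 0.7538.
After: m = 0.59272, e = 0.081; p* = 0.59272/0.6737 = 0.8798.
Δp* = 0.8798 − 0.7538 = +0.1260.

0.126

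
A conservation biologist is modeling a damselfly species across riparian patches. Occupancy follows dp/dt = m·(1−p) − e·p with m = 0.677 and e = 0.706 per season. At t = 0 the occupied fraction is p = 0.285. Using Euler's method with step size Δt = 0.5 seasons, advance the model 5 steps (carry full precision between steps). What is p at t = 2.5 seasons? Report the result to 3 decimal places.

Update rule: p ← p + [m·(1−p) − e·p]·Δt with Δt = 0.5.
  1  |  dp/dt·Δt = +0.141423  |  p_1 = 0.426423
  2  |  dp/dt·Δt = +0.043629  |  p_2 = 0.470051
  3  |  dp/dt·Δt = +0.013459  |  p_3 = 0.483511
  4  |  dp/dt·Δt = +0.004152  |  p_4 = 0.487663
  5  |  dp/dt·Δt = +0.001281  |  p_5 = 0.488944

0.489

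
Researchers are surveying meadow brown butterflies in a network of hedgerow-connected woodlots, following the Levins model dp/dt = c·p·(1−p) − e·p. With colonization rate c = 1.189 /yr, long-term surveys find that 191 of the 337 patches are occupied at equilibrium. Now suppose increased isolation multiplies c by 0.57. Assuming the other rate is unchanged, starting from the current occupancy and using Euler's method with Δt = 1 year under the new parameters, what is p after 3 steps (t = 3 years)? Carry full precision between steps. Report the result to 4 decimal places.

0.3446

Observed p* = 191/337 = 0.56677.
Balance c(1−p*) = e gives e = 1.189×(1 − 0.56677) = 0.51512.
Starting from p₀ = 0.56677; update p ← p + (dp/dt)·Δt with the new parameters.
p: 0.56677 → 0.44123  (Δp = -0.12554)
p: 0.44123 → 0.38104  (Δp = -0.06019)
p: 0.38104 → 0.34460  (Δp = -0.03644)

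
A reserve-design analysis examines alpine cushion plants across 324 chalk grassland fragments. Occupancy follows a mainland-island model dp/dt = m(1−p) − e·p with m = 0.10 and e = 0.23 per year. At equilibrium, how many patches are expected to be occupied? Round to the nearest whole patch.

98

p* = m/(m+e) = 0.10/0.3300 = 0.3030.
Expected occupied patches = N × p* = 324 × 0.3030 = 98.18 ≈ 98.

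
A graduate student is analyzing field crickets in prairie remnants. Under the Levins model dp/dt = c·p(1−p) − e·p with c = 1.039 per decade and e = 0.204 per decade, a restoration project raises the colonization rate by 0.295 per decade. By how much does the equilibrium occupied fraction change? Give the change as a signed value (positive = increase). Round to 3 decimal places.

0.043

Before: p* = 1 − 0.204/1.039 = 0.8037.
After the change, c = 1.334, e = 0.204, so p* = 1 − 0.204/1.334 = 0.8471.
Δp* = 0.8471 − 0.8037 = +0.0434.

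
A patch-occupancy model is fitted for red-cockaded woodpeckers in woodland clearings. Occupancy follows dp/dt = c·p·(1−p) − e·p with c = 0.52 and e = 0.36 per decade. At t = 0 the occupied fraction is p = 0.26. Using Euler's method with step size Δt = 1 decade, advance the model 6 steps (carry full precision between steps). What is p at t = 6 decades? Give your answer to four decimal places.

0.2887

Update rule: p ← p + [c·p·(1−p) − e·p]·Δt with Δt = 1.
p: 0.26000 → 0.26645  (Δp = +0.00645)
p: 0.26645 → 0.27216  (Δp = +0.00571)
p: 0.27216 → 0.27719  (Δp = +0.00503)
p: 0.27719 → 0.28159  (Δp = +0.00440)
p: 0.28159 → 0.28541  (Δp = +0.00382)
p: 0.28541 → 0.28872  (Δp = +0.00331)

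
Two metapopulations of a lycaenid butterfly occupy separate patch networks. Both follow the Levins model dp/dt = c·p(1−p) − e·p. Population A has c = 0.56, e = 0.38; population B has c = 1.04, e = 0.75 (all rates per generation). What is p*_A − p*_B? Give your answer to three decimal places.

A: p*_A = 1 − 0.38/0.56 = 0.3214.
B: p*_B = 1 − 0.75/1.04 = 0.2788.
p*_A − p*_B = 0.3214 − 0.2788 = 0.0426.

0.043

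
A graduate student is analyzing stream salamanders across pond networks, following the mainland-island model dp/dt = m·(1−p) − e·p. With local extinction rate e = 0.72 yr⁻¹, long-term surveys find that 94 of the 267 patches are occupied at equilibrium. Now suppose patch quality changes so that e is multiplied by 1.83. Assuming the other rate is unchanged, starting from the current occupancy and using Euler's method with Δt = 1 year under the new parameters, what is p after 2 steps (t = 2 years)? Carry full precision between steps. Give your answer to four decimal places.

0.2908

Observed p* = 94/267 = 0.35206.
Balance m(1−p*) = e·p* gives m = e·p*/(1−p*) = 0.72×0.35206/0.64794 = 0.39121.
Starting from p₀ = 0.35206; update p ← p + (dp/dt)·Δt with the new parameters.
t = 1: p = 0.35206 + (-0.21039) = 0.14167
t = 2: p = 0.14167 + (+0.14913) = 0.29080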